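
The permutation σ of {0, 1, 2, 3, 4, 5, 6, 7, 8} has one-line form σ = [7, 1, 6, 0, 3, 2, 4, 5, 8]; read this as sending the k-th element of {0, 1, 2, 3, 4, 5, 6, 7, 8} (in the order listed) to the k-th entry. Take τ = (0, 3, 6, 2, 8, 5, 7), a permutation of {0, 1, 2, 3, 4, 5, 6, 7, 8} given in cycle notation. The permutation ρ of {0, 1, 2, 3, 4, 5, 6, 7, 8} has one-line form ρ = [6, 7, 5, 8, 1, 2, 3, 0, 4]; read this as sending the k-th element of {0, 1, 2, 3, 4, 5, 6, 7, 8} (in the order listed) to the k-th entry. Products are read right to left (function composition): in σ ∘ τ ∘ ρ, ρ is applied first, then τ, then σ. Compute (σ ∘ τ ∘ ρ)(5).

8

Chase 5: ρ(5) = 2; τ(2) = 8; σ(8) = 8. Hence (σ ∘ τ ∘ ρ)(5) = 8.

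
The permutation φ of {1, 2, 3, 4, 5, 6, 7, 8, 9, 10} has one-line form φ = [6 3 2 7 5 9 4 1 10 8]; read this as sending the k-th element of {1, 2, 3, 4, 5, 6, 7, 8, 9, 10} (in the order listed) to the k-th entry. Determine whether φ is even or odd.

In disjoint-cycle form the cycle lengths are 5, 2, 2, 1.
A cycle is odd iff its length is even; φ has 2 even-length cycles, so sgn(φ) = (−1)^2 and φ is even.

even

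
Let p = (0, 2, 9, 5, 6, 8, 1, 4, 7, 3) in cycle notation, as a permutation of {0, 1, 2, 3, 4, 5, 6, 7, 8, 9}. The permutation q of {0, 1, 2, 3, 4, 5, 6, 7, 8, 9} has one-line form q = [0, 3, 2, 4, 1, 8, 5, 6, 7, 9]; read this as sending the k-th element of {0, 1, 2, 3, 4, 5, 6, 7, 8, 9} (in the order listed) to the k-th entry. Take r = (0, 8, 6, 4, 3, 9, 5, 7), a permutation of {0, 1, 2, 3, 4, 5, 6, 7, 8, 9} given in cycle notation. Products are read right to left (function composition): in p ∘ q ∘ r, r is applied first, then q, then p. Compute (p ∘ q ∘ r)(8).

6

Chase 8: r(8) = 6; q(6) = 5; p(5) = 6. Hence (p ∘ q ∘ r)(8) = 6.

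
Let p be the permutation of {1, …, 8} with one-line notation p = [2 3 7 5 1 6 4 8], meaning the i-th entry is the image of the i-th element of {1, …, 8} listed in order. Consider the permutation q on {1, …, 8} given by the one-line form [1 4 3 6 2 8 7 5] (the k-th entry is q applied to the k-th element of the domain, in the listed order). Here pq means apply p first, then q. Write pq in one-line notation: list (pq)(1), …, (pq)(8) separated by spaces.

4 3 7 2 1 8 6 5

Chase each element through p then q: 1 → 2 → 4; 2 → 3 → 3; 3 → 7 → 7; 4 → 5 → 2; 5 → 1 → 1; 6 → 6 → 8; 7 → 4 → 6; 8 → 8 → 5.
Collecting the images, pq = [4 3 7 2 1 8 6 5].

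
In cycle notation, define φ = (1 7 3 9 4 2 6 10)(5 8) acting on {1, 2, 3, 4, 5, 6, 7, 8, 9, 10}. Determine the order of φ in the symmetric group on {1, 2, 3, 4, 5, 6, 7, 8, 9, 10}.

The cycle type of φ is (8, 2).
Since disjoint cycles commute, ord(φ) = lcm(8, 2) = 8.

8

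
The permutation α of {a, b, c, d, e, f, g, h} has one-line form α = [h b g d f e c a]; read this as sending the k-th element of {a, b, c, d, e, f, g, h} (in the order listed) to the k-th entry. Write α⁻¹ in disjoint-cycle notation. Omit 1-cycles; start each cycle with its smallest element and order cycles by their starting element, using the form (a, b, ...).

First write α in disjoint cycles: (a, h)(c, g)(e, f).
Reversing each cycle (and rotating so the smallest element leads) gives α⁻¹ = (a, h)(c, g)(e, f).

(a, h)(c, g)(e, f)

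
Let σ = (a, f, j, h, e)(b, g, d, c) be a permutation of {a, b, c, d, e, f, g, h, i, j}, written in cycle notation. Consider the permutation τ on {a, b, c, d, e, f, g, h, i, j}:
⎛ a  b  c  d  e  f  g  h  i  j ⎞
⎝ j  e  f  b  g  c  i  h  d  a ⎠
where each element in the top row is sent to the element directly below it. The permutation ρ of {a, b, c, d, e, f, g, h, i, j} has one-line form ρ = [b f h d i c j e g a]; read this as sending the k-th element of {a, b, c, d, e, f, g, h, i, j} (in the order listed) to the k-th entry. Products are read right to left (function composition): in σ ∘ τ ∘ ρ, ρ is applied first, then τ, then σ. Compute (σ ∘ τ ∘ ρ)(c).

Apply the permutations in order: ρ(c) = h, then τ(h) = h, then σ(h) = e. So (σ ∘ τ ∘ ρ)(c) = e.

e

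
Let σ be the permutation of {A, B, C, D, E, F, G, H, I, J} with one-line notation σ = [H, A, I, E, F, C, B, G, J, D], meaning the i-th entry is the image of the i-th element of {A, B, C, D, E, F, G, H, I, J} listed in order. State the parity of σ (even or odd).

In disjoint-cycle form the cycle lengths are 6, 4.
A cycle is odd iff its length is even; σ has 2 even-length cycles, so sgn(σ) = (−1)^2 and σ is even.

even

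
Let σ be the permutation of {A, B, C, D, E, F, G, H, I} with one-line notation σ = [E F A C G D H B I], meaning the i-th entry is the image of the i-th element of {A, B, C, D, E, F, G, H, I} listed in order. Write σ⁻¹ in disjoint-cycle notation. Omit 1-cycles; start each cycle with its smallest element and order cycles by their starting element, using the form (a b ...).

(A C D F B H G E)

First write σ in disjoint cycles: (A E G H B F D C).
The inverse reverses every cycle; in canonical form, σ⁻¹ = (A C D F B H G E).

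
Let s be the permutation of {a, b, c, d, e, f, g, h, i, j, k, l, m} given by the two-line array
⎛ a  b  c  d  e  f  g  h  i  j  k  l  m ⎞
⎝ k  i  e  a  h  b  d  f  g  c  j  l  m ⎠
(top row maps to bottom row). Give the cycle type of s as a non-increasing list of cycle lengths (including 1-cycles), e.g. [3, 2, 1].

[11, 1, 1]

The disjoint cycles are (a, k, j, c, e, h, f, b, i, g, d)(l)(m), with lengths 11, 1, 1 in non-increasing order.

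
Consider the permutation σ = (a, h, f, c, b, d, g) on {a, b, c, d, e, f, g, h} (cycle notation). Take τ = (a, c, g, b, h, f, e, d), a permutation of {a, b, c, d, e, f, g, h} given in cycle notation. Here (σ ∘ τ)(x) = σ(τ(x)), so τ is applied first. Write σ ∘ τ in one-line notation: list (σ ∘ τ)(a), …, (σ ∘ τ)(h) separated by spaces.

b f a h g e d c

(σ ∘ τ)(x) = σ(τ(x)). Computing each image: σ(τ(a)) = σ(c) = b, σ(τ(b)) = σ(h) = f, σ(τ(c)) = σ(g) = a, σ(τ(d)) = σ(a) = h, σ(τ(e)) = σ(d) = g, σ(τ(f)) = σ(e) = e, σ(τ(g)) = σ(b) = d, σ(τ(h)) = σ(f) = c.
Hence σ ∘ τ = [b f a h g e d c].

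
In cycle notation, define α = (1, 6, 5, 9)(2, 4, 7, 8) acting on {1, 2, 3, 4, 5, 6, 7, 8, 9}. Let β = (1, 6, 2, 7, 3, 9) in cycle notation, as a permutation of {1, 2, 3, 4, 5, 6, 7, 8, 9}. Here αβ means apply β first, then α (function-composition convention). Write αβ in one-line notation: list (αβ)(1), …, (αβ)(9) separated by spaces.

5 8 1 7 9 4 3 2 6

(αβ)(x) = α(β(x)). Computing each image: α(β(1)) = α(6) = 5, α(β(2)) = α(7) = 8, α(β(3)) = α(9) = 1, α(β(4)) = α(4) = 7, α(β(5)) = α(5) = 9, α(β(6)) = α(2) = 4, α(β(7)) = α(3) = 3, α(β(8)) = α(8) = 2, α(β(9)) = α(1) = 6.
Hence αβ = [5 8 1 7 9 4 3 2 6].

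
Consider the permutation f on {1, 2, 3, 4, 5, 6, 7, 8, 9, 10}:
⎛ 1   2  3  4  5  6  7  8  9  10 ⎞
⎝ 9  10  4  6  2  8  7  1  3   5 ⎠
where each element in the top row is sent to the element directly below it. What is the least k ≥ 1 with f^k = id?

6

Decomposing into disjoint cycles gives cycle lengths 6, 3, 1.
Since disjoint cycles commute, ord(f) = lcm(6, 3) = 6.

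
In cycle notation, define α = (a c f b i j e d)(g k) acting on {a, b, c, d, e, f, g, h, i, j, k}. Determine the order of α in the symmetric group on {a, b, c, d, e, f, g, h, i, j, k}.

8

The cycle type of α is (8, 2, 1).
Since disjoint cycles commute, ord(α) = lcm(8, 2) = 8.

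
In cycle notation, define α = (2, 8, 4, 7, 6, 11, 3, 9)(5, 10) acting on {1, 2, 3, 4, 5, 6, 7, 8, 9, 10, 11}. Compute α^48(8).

8

8 lies in the 8-cycle (2, 8, 4, 7, 6, 11, 3, 9).
Since the cycle has length 8, α^48 acts on it the same as α^0 (48 mod 8 = 0).
So α^48(8) = 8.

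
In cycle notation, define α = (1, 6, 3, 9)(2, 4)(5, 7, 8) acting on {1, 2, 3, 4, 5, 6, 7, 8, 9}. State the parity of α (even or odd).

The cycle lengths are 4, 3, 2.
A cycle is odd iff its length is even; α has 2 even-length cycles, so sgn(α) = (−1)^2 and α is even.

even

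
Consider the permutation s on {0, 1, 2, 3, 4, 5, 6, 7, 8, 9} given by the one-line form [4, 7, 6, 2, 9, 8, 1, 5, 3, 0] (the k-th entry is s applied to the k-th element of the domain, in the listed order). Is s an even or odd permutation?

even

In disjoint-cycle form the cycle lengths are 7, 3.
A cycle is odd iff its length is even; s has 0 even-length cycles, so sgn(s) = (−1)^0 and s is even.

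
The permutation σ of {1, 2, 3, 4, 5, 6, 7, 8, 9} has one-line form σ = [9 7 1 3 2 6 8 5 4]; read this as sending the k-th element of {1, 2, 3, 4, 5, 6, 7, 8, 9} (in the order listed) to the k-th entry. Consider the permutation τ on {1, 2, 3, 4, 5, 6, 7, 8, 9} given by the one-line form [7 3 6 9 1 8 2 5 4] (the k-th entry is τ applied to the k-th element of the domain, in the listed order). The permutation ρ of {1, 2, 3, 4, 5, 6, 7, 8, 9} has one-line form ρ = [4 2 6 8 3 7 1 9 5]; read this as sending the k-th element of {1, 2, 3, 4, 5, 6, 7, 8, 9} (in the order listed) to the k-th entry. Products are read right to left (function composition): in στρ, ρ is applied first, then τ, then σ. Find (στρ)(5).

6

(στρ)(5) = σ(τ(ρ(5))). ρ(5) = 3, then τ(3) = 6, then σ(6) = 6, so the result is 6.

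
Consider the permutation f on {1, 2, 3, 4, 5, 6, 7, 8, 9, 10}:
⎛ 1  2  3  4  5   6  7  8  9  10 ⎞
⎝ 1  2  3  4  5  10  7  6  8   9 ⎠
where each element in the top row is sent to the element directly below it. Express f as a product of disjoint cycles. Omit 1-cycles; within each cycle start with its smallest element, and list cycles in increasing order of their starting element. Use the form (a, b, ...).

(6, 10, 9, 8)

Start at 6 and follow images: 6 → 10 → 9 → 8 → 6, giving the cycle (6, 10, 9, 8).
Repeating from the next unused element and collecting all non-trivial cycles gives (6, 10, 9, 8).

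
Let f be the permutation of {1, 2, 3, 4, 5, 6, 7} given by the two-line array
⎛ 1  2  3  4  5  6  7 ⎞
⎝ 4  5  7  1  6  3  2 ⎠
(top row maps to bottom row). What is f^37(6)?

7

Tracing 6 → 3 → … returns to 6 after 5 steps, so 6 lies in a 5-cycle (2 5 6 3 7).
On a 5-cycle, f^5 is the identity, so f^37 = f^2 there (37 ≡ 2 mod 5).
Advancing 2 steps from 6: 6 → 3 → 7.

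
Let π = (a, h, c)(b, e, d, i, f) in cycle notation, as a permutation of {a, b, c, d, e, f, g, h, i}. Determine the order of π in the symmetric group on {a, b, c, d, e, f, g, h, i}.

15

The disjoint cycles have lengths 5, 3, 1.
The order of π is the least common multiple of its cycle lengths: lcm(5, 3) = 15.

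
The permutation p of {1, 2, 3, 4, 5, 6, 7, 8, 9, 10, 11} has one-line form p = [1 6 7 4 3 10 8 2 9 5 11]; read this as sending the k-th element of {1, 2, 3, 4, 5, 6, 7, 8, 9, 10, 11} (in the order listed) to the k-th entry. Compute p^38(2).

Tracing 2 → 6 → … returns to 2 after 7 steps, so 2 lies in a 7-cycle (2, 6, 10, 5, 3, 7, 8).
Since the cycle has length 7, p^38 acts on it the same as p^3 (38 mod 7 = 3).
Stepping 3 places around the cycle: 2 → 6 → 10 → 5.

5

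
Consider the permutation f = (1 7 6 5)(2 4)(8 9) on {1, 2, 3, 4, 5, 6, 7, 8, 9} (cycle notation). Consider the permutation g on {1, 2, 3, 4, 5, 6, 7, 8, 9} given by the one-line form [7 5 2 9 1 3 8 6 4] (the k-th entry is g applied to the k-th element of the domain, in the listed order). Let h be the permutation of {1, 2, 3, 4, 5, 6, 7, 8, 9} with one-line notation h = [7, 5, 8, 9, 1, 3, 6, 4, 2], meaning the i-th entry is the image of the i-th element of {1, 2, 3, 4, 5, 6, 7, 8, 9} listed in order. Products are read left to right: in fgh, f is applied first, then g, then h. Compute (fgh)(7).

8

(fgh)(7) = h(g(f(7))). f(7) = 6, then g(6) = 3, then h(3) = 8, so the result is 8.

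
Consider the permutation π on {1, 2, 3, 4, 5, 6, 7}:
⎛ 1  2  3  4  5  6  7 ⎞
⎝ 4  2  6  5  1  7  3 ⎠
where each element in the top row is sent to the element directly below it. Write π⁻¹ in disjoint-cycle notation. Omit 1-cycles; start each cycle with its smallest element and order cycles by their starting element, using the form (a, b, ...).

(1, 5, 4)(3, 7, 6)

First write π in disjoint cycles: (1, 4, 5)(3, 6, 7).
Reversing each cycle (and rotating so the smallest element leads) gives π⁻¹ = (1, 5, 4)(3, 7, 6).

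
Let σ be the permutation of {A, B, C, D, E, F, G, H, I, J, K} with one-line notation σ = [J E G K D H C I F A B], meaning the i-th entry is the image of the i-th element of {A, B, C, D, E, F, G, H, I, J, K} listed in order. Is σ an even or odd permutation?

In disjoint-cycle form the cycle lengths are 4, 3, 2, 2.
A cycle is odd iff its length is even; σ has 3 even-length cycles, so sgn(σ) = (−1)^3 and σ is odd.

odd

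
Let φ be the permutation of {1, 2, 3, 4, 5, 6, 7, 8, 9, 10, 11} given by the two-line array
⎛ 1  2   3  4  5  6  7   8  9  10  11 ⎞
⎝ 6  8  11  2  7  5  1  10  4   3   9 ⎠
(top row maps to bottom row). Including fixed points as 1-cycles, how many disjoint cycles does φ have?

2

The cycle decomposition is (1, 6, 5, 7)(2, 8, 10, 3, 11, 9, 4), which has 2 cycles (counting 1-cycles).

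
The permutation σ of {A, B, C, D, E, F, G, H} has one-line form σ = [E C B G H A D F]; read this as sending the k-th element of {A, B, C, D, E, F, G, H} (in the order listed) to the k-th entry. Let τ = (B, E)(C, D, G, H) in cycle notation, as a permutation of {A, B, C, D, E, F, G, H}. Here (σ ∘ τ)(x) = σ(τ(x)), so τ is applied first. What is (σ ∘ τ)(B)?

τ(B) = E, then σ(E) = H; composing gives (σ ∘ τ)(B) = H.

H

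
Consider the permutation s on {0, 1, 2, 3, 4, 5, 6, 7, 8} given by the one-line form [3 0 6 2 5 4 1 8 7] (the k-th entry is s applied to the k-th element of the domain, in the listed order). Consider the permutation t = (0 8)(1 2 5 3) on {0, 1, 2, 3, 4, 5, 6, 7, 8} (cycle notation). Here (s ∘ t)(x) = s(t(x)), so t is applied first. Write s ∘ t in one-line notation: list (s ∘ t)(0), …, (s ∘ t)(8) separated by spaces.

7 6 4 0 5 2 1 8 3

(s ∘ t)(x) = s(t(x)). Computing each image: s(t(0)) = s(8) = 7, s(t(1)) = s(2) = 6, s(t(2)) = s(5) = 4, s(t(3)) = s(1) = 0, s(t(4)) = s(4) = 5, s(t(5)) = s(3) = 2, s(t(6)) = s(6) = 1, s(t(7)) = s(7) = 8, s(t(8)) = s(0) = 3.
Hence s ∘ t = [7 6 4 0 5 2 1 8 3].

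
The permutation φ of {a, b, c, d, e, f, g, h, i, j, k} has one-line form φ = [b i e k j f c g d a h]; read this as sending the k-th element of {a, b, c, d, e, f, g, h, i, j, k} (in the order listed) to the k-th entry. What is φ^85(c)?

i

Tracing c → e → … returns to c after 10 steps, so c lies in a 10-cycle (a, b, i, d, k, h, g, c, e, j).
On a 10-cycle, φ^10 is the identity, so φ^85 = φ^5 there (85 ≡ 5 mod 10).
Advancing 5 steps from c: c → e → j → a → b → i.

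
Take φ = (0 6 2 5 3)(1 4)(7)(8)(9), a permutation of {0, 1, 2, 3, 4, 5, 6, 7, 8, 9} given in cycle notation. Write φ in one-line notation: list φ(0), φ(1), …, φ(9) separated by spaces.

6 4 5 0 1 3 2 7 8 9

Each element maps to the next entry in its cycle (wrapping to the front): 0→6, 1→4, 2→5, 3→0, 4→1, 5→3, 6→2, 7→7, 8→8, 9→9.
Listing these in domain order gives 6 4 5 0 1 3 2 7 8 9.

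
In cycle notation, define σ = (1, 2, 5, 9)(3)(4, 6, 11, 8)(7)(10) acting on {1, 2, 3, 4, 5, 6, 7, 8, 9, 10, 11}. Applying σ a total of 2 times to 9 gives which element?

9 lies in the 4-cycle (1, 2, 5, 9).
Stepping 2 places around the cycle: 9 → 1 → 2.

2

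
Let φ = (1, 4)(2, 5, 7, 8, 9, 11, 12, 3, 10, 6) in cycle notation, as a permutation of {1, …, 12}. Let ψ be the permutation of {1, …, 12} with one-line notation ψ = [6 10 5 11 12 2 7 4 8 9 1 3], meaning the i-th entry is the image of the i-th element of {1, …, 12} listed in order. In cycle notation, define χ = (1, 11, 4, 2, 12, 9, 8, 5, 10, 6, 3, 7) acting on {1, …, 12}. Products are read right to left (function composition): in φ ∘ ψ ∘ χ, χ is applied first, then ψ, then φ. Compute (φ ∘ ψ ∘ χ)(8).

(φ ∘ ψ ∘ χ)(8) = φ(ψ(χ(8))). χ(8) = 5, then ψ(5) = 12, then φ(12) = 3, so the result is 3.

3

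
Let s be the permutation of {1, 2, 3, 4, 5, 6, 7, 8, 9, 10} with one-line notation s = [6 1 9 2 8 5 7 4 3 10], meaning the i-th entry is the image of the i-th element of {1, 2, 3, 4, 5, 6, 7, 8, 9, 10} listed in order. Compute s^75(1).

Tracing 1 → 6 → … returns to 1 after 6 steps, so 1 lies in a 6-cycle (1, 6, 5, 8, 4, 2).
On a 6-cycle, s^6 is the identity, so s^75 = s^3 there (75 ≡ 3 mod 6).
Advancing 3 steps from 1: 1 → 6 → 5 → 8.

8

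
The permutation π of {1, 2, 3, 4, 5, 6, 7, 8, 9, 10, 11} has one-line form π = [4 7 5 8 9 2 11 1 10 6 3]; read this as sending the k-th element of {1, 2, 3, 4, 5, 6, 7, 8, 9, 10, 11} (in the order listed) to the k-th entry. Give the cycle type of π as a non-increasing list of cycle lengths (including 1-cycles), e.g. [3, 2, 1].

The disjoint cycles are (1, 4, 8)(2, 7, 11, 3, 5, 9, 10, 6), with lengths 8, 3 in non-increasing order.

[8, 3]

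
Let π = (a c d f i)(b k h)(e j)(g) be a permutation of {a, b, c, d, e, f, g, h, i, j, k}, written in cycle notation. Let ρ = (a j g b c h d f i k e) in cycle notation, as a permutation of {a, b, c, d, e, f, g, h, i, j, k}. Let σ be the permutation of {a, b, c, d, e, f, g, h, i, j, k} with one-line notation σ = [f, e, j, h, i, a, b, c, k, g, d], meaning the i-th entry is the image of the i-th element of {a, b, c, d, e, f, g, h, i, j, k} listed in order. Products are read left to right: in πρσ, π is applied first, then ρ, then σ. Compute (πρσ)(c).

a

(πρσ)(c) = σ(ρ(π(c))). π(c) = d, then ρ(d) = f, then σ(f) = a, so the result is a.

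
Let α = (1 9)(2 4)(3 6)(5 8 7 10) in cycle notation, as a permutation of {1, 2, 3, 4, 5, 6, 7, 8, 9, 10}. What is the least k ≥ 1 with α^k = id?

4

The disjoint cycles have lengths 4, 2, 2, 2.
The order is lcm(4, 2, 2, 2) = 4.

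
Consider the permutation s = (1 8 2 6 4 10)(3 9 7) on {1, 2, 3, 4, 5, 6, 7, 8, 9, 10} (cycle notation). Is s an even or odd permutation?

The cycle lengths are 6, 3, 1.
A cycle of length ℓ contributes ℓ−1 transpositions, so s is a product of 5 + 2 = 7 transpositions — odd.

odd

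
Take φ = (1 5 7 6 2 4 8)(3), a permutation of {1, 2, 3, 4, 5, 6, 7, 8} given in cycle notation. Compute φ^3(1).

1 lies in the 7-cycle (1 5 7 6 2 4 8).
Advancing 3 steps from 1: 1 → 5 → 7 → 6.

6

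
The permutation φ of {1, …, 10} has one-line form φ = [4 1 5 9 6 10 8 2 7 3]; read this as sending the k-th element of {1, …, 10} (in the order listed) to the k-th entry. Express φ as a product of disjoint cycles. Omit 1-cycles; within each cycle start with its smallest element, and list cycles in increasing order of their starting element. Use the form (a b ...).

(1 4 9 7 8 2)(3 5 6 10)

From 1: 1 → 4 → 9 → 7 → 8 → 2 → 1, closing the cycle (1 4 9 7 8 2).
Repeating from the next unused element and collecting all non-trivial cycles gives (1 4 9 7 8 2)(3 5 6 10).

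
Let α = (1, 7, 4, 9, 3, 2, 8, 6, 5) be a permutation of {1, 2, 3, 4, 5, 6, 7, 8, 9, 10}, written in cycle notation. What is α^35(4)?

7

4 lies in the 9-cycle (1, 7, 4, 9, 3, 2, 8, 6, 5).
Since the cycle has length 9, α^35 acts on it the same as α^8 (35 mod 9 = 8).
Advancing 8 steps from 4: 4 → 9 → 3 → 2 → 8 → 6 → 5 → 1 → 7.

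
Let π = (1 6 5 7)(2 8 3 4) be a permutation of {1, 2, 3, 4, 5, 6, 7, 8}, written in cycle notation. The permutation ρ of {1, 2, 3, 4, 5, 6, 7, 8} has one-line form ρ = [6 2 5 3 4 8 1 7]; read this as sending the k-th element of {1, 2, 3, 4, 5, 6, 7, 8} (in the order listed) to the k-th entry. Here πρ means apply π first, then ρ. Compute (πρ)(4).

(πρ)(4) = ρ(π(4)). π(4) = 2, then ρ(2) = 2. So (πρ)(4) = 2.

2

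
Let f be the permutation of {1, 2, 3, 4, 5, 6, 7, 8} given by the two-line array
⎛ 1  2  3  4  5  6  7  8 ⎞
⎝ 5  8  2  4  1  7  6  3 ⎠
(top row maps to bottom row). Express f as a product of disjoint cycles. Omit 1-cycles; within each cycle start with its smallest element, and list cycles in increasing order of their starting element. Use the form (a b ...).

Iterating f from 1 gives 1 → 5 → 1; that is the 2-cycle (1 5).
Repeating from the next unused element and collecting all non-trivial cycles gives (1 5)(2 8 3)(6 7).

(1 5)(2 8 3)(6 7)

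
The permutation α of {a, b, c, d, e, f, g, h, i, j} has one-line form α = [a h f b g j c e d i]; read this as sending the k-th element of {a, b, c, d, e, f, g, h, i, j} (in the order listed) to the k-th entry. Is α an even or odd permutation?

even

In disjoint-cycle form the cycle lengths are 9, 1.
A cycle is odd iff its length is even; α has 0 even-length cycles, so sgn(α) = (−1)^0 and α is even.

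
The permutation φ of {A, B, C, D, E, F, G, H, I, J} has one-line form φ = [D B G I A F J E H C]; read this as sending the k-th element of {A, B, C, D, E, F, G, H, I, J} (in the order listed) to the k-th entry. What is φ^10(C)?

Tracing C → G → … returns to C after 3 steps, so C lies in a 3-cycle (C G J).
On a 3-cycle, φ^3 is the identity, so φ^10 = φ^1 there (10 ≡ 1 mod 3).
Stepping 1 place around the cycle: C → G.

G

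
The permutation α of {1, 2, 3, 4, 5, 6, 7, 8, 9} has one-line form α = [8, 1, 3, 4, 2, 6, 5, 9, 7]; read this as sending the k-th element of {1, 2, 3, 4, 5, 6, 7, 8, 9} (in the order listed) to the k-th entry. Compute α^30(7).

7

Tracing 7 → 5 → … returns to 7 after 6 steps, so 7 lies in a 6-cycle (1, 8, 9, 7, 5, 2).
Since the cycle has length 6, α^30 acts on it the same as α^0 (30 mod 6 = 0).
So α^30(7) = 7.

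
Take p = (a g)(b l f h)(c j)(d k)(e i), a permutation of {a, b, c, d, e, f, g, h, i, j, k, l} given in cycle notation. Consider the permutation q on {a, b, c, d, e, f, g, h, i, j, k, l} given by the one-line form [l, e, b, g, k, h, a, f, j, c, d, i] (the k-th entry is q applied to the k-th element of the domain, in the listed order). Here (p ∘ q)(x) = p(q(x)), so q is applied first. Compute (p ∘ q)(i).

c

q(i) = j, then p(j) = c; composing gives (p ∘ q)(i) = c.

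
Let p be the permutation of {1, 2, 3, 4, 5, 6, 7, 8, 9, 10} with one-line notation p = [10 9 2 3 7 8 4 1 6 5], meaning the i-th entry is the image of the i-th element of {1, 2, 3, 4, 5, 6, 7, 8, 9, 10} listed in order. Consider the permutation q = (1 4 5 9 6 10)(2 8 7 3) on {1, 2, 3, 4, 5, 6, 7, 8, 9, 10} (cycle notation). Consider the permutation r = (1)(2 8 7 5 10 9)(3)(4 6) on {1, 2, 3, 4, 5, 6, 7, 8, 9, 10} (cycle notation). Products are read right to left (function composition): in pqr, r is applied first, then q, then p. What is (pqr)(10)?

8

Apply the permutations in order: r(10) = 9, then q(9) = 6, then p(6) = 8. So (pqr)(10) = 8.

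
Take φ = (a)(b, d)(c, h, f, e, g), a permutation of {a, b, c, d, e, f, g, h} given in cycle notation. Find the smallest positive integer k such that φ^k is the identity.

The cycle type of φ is (5, 2, 1).
The order is lcm(5, 2) = 10.

10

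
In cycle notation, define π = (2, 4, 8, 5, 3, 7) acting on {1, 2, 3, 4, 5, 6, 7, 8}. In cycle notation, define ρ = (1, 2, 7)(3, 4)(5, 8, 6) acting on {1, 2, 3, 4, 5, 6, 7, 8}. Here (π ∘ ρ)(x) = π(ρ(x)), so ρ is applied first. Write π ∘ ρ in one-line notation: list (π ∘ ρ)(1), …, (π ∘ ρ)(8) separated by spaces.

4 2 8 7 5 3 1 6

(π ∘ ρ)(x) = π(ρ(x)). Computing each image: π(ρ(1)) = π(2) = 4, π(ρ(2)) = π(7) = 2, π(ρ(3)) = π(4) = 8, π(ρ(4)) = π(3) = 7, π(ρ(5)) = π(8) = 5, π(ρ(6)) = π(5) = 3, π(ρ(7)) = π(1) = 1, π(ρ(8)) = π(6) = 6.
Hence π ∘ ρ = [4 2 8 7 5 3 1 6].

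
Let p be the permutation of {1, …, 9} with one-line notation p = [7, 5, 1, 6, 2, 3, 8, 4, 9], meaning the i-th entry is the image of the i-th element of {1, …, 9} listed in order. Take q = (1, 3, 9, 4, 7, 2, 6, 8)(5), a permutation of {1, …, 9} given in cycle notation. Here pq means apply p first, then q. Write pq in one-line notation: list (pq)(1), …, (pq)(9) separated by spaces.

2 5 3 8 6 9 1 7 4

For each element, apply p then q: 1 → 7 → 2; 2 → 5 → 5; 3 → 1 → 3; 4 → 6 → 8; 5 → 2 → 6; 6 → 3 → 9; 7 → 8 → 1; 8 → 4 → 7; 9 → 9 → 4.
So pq in one-line form is 2 5 3 8 6 9 1 7 4.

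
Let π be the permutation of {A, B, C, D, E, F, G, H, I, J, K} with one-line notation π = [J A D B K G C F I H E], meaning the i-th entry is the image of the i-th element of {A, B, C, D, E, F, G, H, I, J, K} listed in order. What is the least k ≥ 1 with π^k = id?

8

The disjoint-cycle form of π has cycle lengths 8, 2, 1.
The order is lcm(8, 2) = 8.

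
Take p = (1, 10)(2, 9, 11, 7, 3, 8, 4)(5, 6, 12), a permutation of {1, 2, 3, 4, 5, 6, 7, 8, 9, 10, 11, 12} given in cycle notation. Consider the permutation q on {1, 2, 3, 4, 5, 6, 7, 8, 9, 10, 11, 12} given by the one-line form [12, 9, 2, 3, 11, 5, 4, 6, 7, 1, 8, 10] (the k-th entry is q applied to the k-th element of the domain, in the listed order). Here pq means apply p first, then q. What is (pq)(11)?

4

(pq)(11) = q(p(11)). p(11) = 7, then q(7) = 4. So (pq)(11) = 4.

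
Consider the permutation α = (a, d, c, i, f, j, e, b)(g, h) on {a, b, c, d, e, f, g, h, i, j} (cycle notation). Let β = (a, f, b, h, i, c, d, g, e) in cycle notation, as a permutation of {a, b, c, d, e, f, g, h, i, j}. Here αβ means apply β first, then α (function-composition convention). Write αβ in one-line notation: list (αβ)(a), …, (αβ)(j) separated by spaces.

For each element, apply β then α: a → f → j; b → h → g; c → d → c; d → g → h; e → a → d; f → b → a; g → e → b; h → i → f; i → c → i; j → j → e.
Collecting the images, αβ = [j g c h d a b f i e].

j g c h d a b f i e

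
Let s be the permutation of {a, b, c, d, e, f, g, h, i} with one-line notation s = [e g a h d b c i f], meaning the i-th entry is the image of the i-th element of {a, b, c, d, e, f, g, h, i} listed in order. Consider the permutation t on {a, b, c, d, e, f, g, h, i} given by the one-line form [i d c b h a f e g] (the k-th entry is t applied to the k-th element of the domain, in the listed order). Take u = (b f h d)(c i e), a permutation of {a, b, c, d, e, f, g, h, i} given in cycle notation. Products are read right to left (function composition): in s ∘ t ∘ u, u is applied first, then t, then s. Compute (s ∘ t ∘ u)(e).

Apply the permutations in order: u(e) = c, then t(c) = c, then s(c) = a. So (s ∘ t ∘ u)(e) = a.

a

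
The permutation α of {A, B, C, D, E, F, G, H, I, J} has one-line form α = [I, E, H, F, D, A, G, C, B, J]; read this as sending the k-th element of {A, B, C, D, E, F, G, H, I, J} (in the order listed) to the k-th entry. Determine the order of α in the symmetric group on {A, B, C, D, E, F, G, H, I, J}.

6

The disjoint-cycle form of α has cycle lengths 6, 2, 1, 1.
Since disjoint cycles commute, ord(α) = lcm(6, 2) = 6.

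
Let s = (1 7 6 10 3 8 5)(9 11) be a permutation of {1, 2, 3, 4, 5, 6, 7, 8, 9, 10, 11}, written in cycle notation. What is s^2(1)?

6

1 lies in the 7-cycle (1 7 6 10 3 8 5).
Advancing 2 steps from 1: 1 → 7 → 6.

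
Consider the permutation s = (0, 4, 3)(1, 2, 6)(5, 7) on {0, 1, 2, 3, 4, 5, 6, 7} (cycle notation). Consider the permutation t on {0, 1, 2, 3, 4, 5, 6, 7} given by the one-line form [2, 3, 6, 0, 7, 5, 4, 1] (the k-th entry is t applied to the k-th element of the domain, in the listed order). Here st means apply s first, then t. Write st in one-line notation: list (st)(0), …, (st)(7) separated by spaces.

7 6 4 2 0 1 3 5

For each element, apply s then t: 0 → 4 → 7; 1 → 2 → 6; 2 → 6 → 4; 3 → 0 → 2; 4 → 3 → 0; 5 → 7 → 1; 6 → 1 → 3; 7 → 5 → 5.
So st in one-line form is 7 6 4 2 0 1 3 5.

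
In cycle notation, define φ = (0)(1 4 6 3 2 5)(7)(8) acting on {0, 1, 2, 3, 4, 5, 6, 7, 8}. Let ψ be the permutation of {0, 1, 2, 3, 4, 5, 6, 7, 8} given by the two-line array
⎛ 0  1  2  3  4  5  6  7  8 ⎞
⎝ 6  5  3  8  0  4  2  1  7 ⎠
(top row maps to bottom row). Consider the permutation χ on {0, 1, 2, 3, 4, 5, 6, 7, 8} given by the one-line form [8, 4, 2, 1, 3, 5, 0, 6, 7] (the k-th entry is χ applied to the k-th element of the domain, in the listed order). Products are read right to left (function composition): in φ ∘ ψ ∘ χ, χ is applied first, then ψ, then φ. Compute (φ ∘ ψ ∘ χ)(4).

8

Chase 4: χ(4) = 3; ψ(3) = 8; φ(8) = 8. Hence (φ ∘ ψ ∘ χ)(4) = 8.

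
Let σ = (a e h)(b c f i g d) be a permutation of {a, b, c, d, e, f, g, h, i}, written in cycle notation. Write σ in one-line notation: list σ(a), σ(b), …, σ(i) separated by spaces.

e c f b h i d a g

Reading each image from the cycles: a↦e, b↦c, c↦f, d↦b, e↦h, f↦i, g↦d, h↦a, i↦g.
So the one-line form is e c f b h i d a g.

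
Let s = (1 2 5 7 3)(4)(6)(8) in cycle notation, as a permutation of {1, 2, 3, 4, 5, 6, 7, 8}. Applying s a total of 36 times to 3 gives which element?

1

3 lies in the 5-cycle (1 2 5 7 3).
On a 5-cycle, s^5 is the identity, so s^36 = s^1 there (36 ≡ 1 mod 5).
Stepping 1 place around the cycle: 3 → 1.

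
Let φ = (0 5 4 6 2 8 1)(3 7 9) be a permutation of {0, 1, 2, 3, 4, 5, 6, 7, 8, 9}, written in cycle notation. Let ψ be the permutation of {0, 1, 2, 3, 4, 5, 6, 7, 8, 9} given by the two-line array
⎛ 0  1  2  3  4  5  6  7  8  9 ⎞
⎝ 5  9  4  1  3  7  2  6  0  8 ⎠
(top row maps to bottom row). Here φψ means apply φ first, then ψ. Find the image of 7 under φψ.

8

(φψ)(7) = ψ(φ(7)). φ(7) = 9, then ψ(9) = 8. So (φψ)(7) = 8.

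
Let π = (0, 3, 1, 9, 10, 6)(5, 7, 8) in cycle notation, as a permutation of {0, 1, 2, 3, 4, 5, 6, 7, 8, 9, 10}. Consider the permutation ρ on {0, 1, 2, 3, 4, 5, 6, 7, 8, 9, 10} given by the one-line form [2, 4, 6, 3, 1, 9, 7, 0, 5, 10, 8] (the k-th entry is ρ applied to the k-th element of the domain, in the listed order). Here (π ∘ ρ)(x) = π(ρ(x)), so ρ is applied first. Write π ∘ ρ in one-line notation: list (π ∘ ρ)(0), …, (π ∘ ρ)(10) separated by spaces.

(π ∘ ρ)(x) = π(ρ(x)). Computing each image: π(ρ(0)) = π(2) = 2, π(ρ(1)) = π(4) = 4, π(ρ(2)) = π(6) = 0, π(ρ(3)) = π(3) = 1, π(ρ(4)) = π(1) = 9, π(ρ(5)) = π(9) = 10, π(ρ(6)) = π(7) = 8, π(ρ(7)) = π(0) = 3, π(ρ(8)) = π(5) = 7, π(ρ(9)) = π(10) = 6, π(ρ(10)) = π(8) = 5.
Hence π ∘ ρ = [2 4 0 1 9 10 8 3 7 6 5].

2 4 0 1 9 10 8 3 7 6 5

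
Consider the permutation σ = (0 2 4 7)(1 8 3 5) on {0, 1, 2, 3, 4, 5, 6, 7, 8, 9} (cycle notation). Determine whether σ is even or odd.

The cycle lengths are 4, 4, 1, 1.
A cycle is odd iff its length is even; σ has 2 even-length cycles, so sgn(σ) = (−1)^2 and σ is even.

even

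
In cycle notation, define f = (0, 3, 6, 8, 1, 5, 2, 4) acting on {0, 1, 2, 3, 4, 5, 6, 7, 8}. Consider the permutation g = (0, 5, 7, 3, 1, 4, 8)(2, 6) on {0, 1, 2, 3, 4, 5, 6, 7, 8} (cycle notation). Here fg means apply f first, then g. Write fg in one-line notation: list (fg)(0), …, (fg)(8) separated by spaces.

(fg)(x) = g(f(x)). Computing each image: g(f(0)) = g(3) = 1, g(f(1)) = g(5) = 7, g(f(2)) = g(4) = 8, g(f(3)) = g(6) = 2, g(f(4)) = g(0) = 5, g(f(5)) = g(2) = 6, g(f(6)) = g(8) = 0, g(f(7)) = g(7) = 3, g(f(8)) = g(1) = 4.
Hence fg = [1 7 8 2 5 6 0 3 4].

1 7 8 2 5 6 0 3 4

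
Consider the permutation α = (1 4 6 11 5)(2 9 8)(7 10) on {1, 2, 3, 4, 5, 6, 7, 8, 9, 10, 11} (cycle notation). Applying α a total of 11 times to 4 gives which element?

4 lies in the 5-cycle (1 4 6 11 5).
On a 5-cycle, α^5 is the identity, so α^11 = α^1 there (11 ≡ 1 mod 5).
Stepping 1 place around the cycle: 4 → 6.

6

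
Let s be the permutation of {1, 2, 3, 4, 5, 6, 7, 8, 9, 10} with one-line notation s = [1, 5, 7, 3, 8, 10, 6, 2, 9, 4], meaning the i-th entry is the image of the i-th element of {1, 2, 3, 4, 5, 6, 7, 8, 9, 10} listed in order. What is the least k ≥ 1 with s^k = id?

The disjoint-cycle form of s has cycle lengths 5, 3, 1, 1.
The order is lcm(5, 3) = 15.

15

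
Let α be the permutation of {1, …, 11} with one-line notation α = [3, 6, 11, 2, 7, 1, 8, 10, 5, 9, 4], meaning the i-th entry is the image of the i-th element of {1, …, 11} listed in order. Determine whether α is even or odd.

In disjoint-cycle form the cycle lengths are 6, 5.
A cycle of length ℓ contributes ℓ−1 transpositions, so α is a product of 5 + 4 = 9 transpositions — odd.

odd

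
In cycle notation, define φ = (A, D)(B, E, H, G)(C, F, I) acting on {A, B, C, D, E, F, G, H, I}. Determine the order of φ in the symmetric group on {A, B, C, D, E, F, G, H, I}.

12

The cycle type of φ is (4, 3, 2).
The order of φ is the least common multiple of its cycle lengths: lcm(4, 3, 2) = 12.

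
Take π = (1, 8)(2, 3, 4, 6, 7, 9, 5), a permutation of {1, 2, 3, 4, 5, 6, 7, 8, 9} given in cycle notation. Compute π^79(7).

5

7 lies in the 7-cycle (2, 3, 4, 6, 7, 9, 5).
On a 7-cycle, π^7 is the identity, so π^79 = π^2 there (79 ≡ 2 mod 7).
Advancing 2 steps from 7: 7 → 9 → 5.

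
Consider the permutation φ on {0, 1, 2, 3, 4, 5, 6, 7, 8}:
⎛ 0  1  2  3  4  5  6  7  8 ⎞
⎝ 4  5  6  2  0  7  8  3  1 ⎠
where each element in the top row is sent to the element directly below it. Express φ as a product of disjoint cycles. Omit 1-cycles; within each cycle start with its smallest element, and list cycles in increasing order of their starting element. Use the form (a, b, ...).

(0, 4)(1, 5, 7, 3, 2, 6, 8)

Iterating φ from 0 gives 0 → 4 → 0; that is the 2-cycle (0, 4).
Repeating from the next unused element and collecting all non-trivial cycles gives (0, 4)(1, 5, 7, 3, 2, 6, 8).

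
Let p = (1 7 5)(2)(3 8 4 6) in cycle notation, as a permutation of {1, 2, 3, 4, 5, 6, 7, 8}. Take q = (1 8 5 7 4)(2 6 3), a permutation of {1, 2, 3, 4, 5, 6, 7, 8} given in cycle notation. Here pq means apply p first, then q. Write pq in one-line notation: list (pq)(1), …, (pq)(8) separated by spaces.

4 6 5 3 8 2 7 1

For each element, apply p then q: 1 → 7 → 4; 2 → 2 → 6; 3 → 8 → 5; 4 → 6 → 3; 5 → 1 → 8; 6 → 3 → 2; 7 → 5 → 7; 8 → 4 → 1.
Collecting the images, pq = [4 6 5 3 8 2 7 1].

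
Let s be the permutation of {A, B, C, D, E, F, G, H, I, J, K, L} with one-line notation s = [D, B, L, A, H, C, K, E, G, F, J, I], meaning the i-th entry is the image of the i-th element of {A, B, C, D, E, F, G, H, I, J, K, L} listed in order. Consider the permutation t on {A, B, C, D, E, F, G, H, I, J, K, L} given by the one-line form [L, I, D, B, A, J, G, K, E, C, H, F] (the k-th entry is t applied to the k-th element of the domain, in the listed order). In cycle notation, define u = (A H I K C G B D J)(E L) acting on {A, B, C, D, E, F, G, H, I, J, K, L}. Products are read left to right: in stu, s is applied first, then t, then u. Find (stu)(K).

G

(stu)(K) = u(t(s(K))). s(K) = J, then t(J) = C, then u(C) = G, so the result is G.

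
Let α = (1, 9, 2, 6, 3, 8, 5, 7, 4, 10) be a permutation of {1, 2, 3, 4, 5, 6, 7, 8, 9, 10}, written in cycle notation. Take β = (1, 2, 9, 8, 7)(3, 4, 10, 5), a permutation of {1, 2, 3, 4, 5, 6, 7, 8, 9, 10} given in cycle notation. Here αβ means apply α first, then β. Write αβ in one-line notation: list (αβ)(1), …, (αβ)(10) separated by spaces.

8 6 7 5 1 4 10 3 9 2

Chase each element through α then β: 1 → 9 → 8; 2 → 6 → 6; 3 → 8 → 7; 4 → 10 → 5; 5 → 7 → 1; 6 → 3 → 4; 7 → 4 → 10; 8 → 5 → 3; 9 → 2 → 9; 10 → 1 → 2.
So αβ in one-line form is 8 6 7 5 1 4 10 3 9 2.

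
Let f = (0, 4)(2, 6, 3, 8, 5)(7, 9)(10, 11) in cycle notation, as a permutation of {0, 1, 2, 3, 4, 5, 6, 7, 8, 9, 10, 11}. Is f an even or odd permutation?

The cycle lengths are 5, 2, 2, 2, 1.
A cycle is odd iff its length is even; f has 3 even-length cycles, so sgn(f) = (−1)^3 and f is odd.

odd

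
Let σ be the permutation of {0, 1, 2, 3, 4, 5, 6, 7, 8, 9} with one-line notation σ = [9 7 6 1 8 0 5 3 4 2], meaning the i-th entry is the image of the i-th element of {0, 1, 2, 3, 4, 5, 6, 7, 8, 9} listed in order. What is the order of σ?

The disjoint-cycle form of σ has cycle lengths 5, 3, 2.
Since disjoint cycles commute, ord(σ) = lcm(5, 3, 2) = 30.

30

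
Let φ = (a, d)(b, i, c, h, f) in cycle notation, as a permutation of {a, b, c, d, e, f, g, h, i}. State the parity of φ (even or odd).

odd

The cycle lengths are 5, 2, 1, 1.
A cycle of length ℓ contributes ℓ−1 transpositions, so φ is a product of 4 + 1 = 5 transpositions — odd.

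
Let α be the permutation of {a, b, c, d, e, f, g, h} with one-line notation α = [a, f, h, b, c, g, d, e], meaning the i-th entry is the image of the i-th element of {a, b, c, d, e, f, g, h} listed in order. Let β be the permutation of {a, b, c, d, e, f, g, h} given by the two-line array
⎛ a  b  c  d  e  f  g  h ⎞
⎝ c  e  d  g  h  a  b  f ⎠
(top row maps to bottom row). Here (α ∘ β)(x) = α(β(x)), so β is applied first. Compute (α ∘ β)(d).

d

β(d) = g, then α(g) = d; composing gives (α ∘ β)(d) = d.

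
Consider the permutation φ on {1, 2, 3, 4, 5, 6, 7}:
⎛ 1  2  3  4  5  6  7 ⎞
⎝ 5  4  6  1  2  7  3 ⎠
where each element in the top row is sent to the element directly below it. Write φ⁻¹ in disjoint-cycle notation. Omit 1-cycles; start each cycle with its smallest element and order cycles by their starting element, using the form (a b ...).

(1 4 2 5)(3 7 6)

First write φ in disjoint cycles: (1 5 2 4)(3 6 7).
Reversing each cycle (and rotating so the smallest element leads) gives φ⁻¹ = (1 4 2 5)(3 7 6).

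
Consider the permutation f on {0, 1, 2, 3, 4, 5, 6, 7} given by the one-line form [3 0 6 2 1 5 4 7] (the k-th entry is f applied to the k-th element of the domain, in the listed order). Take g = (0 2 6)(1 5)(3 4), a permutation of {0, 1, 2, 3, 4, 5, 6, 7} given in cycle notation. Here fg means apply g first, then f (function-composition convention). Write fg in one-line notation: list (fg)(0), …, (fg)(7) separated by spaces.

(fg)(x) = f(g(x)). Computing each image: f(g(0)) = f(2) = 6, f(g(1)) = f(5) = 5, f(g(2)) = f(6) = 4, f(g(3)) = f(4) = 1, f(g(4)) = f(3) = 2, f(g(5)) = f(1) = 0, f(g(6)) = f(0) = 3, f(g(7)) = f(7) = 7.
Hence fg = [6 5 4 1 2 0 3 7].

6 5 4 1 2 0 3 7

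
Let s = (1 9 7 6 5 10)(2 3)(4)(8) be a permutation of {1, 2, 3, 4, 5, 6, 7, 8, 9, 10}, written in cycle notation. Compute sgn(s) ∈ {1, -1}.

1

The cycle lengths are 6, 2, 1, 1.
A cycle is odd iff its length is even; s has 2 even-length cycles, so sgn(s) = (−1)^2 and s is even.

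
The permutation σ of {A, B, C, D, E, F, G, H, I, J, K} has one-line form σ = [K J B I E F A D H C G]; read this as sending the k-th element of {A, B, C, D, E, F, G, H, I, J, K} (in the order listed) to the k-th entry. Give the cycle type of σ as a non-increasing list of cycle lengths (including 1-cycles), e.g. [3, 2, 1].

The disjoint cycles are (A K G)(B J C)(D I H)(E)(F), with lengths 3, 3, 3, 1, 1 in non-increasing order.

[3, 3, 3, 1, 1]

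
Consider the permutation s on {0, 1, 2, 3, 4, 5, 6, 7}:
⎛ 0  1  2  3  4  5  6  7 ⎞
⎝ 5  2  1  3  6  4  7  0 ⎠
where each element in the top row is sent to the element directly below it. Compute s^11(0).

Tracing 0 → 5 → … returns to 0 after 5 steps, so 0 lies in a 5-cycle (0, 5, 4, 6, 7).
Powers repeat with period 5 on this cycle, and 11 mod 5 = 1, so s^11(0) = s^1(0).
Stepping 1 place around the cycle: 0 → 5.

5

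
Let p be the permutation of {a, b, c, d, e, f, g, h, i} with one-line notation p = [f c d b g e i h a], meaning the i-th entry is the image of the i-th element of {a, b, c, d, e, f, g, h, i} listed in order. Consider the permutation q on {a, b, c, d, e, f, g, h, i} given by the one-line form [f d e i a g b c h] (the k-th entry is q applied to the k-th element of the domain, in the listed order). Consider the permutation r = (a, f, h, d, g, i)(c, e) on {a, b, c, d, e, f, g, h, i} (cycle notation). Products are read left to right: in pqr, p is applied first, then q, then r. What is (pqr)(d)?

Chase d: p(d) = b; q(b) = d; r(d) = g. Hence (pqr)(d) = g.

g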